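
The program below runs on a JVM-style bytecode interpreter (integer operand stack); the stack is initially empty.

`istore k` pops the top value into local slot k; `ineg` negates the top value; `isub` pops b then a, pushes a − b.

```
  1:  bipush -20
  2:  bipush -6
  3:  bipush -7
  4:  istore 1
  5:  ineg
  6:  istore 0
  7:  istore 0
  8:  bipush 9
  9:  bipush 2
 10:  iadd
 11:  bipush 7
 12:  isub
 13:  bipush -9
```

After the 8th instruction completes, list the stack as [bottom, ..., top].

[9]

bipush -20 : -20
bipush -6  : -20 -6
bipush -7  : -20 -6 -7
istore 1   : -20 -6
ineg       : -20 6
istore 0   : -20
istore 0   : (empty)
bipush 9   : 9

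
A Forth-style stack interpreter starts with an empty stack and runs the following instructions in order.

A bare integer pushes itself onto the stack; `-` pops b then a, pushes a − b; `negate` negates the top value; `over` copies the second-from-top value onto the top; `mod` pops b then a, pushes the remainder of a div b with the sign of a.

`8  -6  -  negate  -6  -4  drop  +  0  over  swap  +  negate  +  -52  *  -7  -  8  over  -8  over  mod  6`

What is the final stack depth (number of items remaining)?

8      → [8]
-6     → [8, -6]
-      → [14]
negate → [-14]
-6     → [-14, -6]
-4     → [-14, -6, -4]
drop   → [-14, -6]
+      → [-20]
0      → [-20, 0]
over   → [-20, 0, -20]
swap   → [-20, -20, 0]
+      → [-20, -20]
negate → [-20, 20]
+      → [0]
-52    → [0, -52]
*      → [0]
-7     → [0, -7]
-      → [7]
8      → [7, 8]
over   → [7, 8, 7]
-8     → [7, 8, 7, -8]
over   → [7, 8, 7, -8, 7]
mod    → [7, 8, 7, -1]
6      → [7, 8, 7, -1, 6]

5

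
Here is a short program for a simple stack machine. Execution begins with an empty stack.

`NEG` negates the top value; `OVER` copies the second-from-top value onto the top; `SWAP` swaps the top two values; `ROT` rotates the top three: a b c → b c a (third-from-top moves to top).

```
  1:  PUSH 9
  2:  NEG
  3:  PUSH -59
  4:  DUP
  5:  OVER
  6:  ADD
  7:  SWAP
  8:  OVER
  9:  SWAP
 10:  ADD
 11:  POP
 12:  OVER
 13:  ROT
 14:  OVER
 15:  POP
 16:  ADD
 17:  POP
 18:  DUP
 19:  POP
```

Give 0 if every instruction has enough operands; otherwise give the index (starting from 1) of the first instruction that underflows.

PUSH 9   : [9]
NEG      : [-9]
PUSH -59 : [-9, -59]
DUP      : [-9, -59, -59]
OVER     : [-9, -59, -59, -59]
ADD      : [-9, -59, -118]
SWAP     : [-9, -118, -59]
OVER     : [-9, -118, -59, -118]
SWAP     : [-9, -118, -118, -59]
ADD      : [-9, -118, -177]
POP      : [-9, -118]
OVER     : [-9, -118, -9]
ROT      : [-118, -9, -9]
OVER     : [-118, -9, -9, -9]
POP      : [-118, -9, -9]
ADD      : [-118, -18]
POP      : [-118]
DUP      : [-118, -118]
POP      : [-118]

0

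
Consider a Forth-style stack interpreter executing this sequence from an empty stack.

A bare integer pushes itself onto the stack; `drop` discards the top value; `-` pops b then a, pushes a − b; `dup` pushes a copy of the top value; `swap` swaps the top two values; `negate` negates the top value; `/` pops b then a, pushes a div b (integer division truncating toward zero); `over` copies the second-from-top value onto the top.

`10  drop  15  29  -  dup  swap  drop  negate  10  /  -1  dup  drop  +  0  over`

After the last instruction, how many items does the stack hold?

10     : [10]
drop   : []
15     : [15]
29     : [15, 29]
-      : [-14]
dup    : [-14, -14]
swap   : [-14, -14]
drop   : [-14]
negate : [14]
10     : [14, 10]
/      : [1]
-1     : [1, -1]
dup    : [1, -1, -1]
drop   : [1, -1]
+      : [0]
0      : [0, 0]
over   : [0, 0, 0]

3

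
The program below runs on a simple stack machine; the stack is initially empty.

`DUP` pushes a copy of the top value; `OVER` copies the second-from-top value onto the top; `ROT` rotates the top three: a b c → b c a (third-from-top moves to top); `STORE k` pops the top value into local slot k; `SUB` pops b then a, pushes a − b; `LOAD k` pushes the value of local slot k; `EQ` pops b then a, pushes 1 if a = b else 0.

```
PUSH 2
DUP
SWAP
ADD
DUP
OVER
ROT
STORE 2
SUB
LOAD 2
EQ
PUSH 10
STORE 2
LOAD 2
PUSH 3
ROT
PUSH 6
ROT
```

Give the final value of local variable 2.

PUSH 2  → 2
DUP     → 2 2
SWAP    → 2 2
ADD     → 4
DUP     → 4 4
OVER    → 4 4 4
ROT     → 4 4 4
STORE 2 → 4 4
SUB     → 0
LOAD 2  → 0 4
EQ      → 0
PUSH 10 → 0 10
STORE 2 → 0
LOAD 2  → 0 10
PUSH 3  → 0 10 3
ROT     → 10 3 0
PUSH 6  → 10 3 0 6
ROT     → 10 0 6 3

10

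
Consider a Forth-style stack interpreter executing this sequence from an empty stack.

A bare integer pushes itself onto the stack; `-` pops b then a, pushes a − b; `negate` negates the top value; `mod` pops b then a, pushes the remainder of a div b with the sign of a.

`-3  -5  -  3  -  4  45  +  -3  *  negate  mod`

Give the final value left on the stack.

-3     → [-3]
-5     → [-3, -5]
-      → [2]
3      → [2, 3]
-      → [-1]
4      → [-1, 4]
45     → [-1, 4, 45]
+      → [-1, 49]
-3     → [-1, 49, -3]
*      → [-1, -147]
negate → [-1, 147]
mod    → [-1]

-1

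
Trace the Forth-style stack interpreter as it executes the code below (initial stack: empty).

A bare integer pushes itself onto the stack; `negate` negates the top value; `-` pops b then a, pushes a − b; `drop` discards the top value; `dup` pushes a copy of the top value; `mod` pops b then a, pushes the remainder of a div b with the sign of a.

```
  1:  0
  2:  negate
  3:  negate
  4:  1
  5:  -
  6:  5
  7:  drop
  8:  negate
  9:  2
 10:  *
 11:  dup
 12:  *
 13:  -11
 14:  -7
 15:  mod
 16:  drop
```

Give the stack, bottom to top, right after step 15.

[4, -4]

0      -> 0
negate -> 0
negate -> 0
1      -> 0 1
-      -> -1
5      -> -1 5
drop   -> -1
negate -> 1
2      -> 1 2
*      -> 2
dup    -> 2 2
*      -> 4
-11    -> 4 -11
-7     -> 4 -11 -7
mod    -> 4 -4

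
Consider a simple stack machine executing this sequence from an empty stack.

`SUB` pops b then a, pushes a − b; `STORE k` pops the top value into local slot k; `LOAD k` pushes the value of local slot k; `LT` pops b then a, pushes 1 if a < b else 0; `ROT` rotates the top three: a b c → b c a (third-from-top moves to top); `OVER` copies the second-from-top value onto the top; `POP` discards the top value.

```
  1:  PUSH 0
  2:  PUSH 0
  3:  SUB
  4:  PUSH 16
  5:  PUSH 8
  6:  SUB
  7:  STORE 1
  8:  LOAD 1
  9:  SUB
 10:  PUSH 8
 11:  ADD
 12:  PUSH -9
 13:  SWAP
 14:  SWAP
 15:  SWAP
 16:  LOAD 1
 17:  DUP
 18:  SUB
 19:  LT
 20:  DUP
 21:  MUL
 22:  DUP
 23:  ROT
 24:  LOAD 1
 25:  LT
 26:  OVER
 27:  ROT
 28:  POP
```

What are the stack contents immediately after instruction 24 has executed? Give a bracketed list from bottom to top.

[0, 0, -9, 8]

PUSH 0  : 0
PUSH 0  : 0 0
SUB     : 0
PUSH 16 : 0 16
PUSH 8  : 0 16 8
SUB     : 0 8
STORE 1 : 0
LOAD 1  : 0 8
SUB     : -8
PUSH 8  : -8 8
ADD     : 0
PUSH -9 : 0 -9
SWAP    : -9 0
SWAP    : 0 -9
SWAP    : -9 0
LOAD 1  : -9 0 8
DUP     : -9 0 8 8
SUB     : -9 0 0
LT      : -9 0
DUP     : -9 0 0
MUL     : -9 0
DUP     : -9 0 0
ROT     : 0 0 -9
LOAD 1  : 0 0 -9 8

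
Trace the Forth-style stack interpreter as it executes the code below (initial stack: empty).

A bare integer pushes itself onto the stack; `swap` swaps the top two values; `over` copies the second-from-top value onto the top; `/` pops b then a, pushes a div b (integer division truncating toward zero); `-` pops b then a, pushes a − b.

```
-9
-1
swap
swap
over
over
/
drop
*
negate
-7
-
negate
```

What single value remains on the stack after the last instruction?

2

-9     : [-9]
-1     : [-9, -1]
swap   : [-1, -9]
swap   : [-9, -1]
over   : [-9, -1, -9]
over   : [-9, -1, -9, -1]
/      : [-9, -1, 9]
drop   : [-9, -1]
*      : [9]
negate : [-9]
-7     : [-9, -7]
-      : [-2]
negate : [2]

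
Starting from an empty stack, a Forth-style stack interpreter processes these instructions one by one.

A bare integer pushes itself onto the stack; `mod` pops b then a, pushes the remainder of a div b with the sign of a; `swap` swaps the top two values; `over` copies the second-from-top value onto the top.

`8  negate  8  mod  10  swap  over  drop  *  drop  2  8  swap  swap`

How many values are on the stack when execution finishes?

2

8      : 8
negate : -8
8      : -8 8
mod    : 0
10     : 0 10
swap   : 10 0
over   : 10 0 10
drop   : 10 0
*      : 0
drop   : (empty)
2      : 2
8      : 2 8
swap   : 8 2
swap   : 2 8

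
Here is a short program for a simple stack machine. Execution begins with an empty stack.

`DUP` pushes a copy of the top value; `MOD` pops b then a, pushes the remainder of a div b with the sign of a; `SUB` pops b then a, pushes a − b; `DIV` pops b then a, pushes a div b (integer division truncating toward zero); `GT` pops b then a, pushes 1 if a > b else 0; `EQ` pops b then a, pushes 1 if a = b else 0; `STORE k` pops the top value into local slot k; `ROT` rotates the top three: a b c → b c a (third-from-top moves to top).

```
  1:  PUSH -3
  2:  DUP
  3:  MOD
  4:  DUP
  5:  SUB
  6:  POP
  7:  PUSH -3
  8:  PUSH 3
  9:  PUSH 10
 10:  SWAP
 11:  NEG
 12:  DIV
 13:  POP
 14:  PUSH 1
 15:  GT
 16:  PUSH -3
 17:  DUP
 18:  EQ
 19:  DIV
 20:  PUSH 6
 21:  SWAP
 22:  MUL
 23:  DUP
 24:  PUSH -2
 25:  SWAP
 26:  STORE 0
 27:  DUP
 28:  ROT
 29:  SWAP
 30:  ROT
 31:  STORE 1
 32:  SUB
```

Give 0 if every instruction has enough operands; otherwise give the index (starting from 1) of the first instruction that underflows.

PUSH -3 -> -3
DUP     -> -3 -3
MOD     -> 0
DUP     -> 0 0
SUB     -> 0
POP     -> (empty)
PUSH -3 -> -3
PUSH 3  -> -3 3
PUSH 10 -> -3 3 10
SWAP    -> -3 10 3
NEG     -> -3 10 -3
DIV     -> -3 -3
POP     -> -3
PUSH 1  -> -3 1
GT      -> 0
PUSH -3 -> 0 -3
DUP     -> 0 -3 -3
EQ      -> 0 1
DIV     -> 0
PUSH 6  -> 0 6
SWAP    -> 6 0
MUL     -> 0
DUP     -> 0 0
PUSH -2 -> 0 0 -2
SWAP    -> 0 -2 0
STORE 0 -> 0 -2
DUP     -> 0 -2 -2
ROT     -> -2 -2 0
SWAP    -> -2 0 -2
ROT     -> 0 -2 -2
STORE 1 -> 0 -2
SUB     -> 2

0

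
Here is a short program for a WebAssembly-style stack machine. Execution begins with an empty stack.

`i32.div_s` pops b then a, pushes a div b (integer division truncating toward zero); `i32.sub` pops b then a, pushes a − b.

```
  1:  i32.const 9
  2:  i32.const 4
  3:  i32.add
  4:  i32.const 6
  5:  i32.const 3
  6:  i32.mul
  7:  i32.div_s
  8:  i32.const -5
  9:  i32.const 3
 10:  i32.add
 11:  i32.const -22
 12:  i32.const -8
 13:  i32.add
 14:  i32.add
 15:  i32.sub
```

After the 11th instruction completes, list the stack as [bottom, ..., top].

[0, -2, -22]

i32.const 9   -> [9]
i32.const 4   -> [9, 4]
i32.add       -> [13]
i32.const 6   -> [13, 6]
i32.const 3   -> [13, 6, 3]
i32.mul       -> [13, 18]
i32.div_s     -> [0]
i32.const -5  -> [0, -5]
i32.const 3   -> [0, -5, 3]
i32.add       -> [0, -2]
i32.const -22 -> [0, -2, -22]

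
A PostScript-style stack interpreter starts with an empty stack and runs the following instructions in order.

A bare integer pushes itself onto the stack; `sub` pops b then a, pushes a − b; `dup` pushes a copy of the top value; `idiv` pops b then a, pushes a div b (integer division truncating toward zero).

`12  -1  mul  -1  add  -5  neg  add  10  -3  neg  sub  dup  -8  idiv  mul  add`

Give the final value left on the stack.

12   : 12
-1   : 12 -1
mul  : -12
-1   : -12 -1
add  : -13
-5   : -13 -5
neg  : -13 5
add  : -8
10   : -8 10
-3   : -8 10 -3
neg  : -8 10 3
sub  : -8 7
dup  : -8 7 7
-8   : -8 7 7 -8
idiv : -8 7 0
mul  : -8 0
add  : -8

-8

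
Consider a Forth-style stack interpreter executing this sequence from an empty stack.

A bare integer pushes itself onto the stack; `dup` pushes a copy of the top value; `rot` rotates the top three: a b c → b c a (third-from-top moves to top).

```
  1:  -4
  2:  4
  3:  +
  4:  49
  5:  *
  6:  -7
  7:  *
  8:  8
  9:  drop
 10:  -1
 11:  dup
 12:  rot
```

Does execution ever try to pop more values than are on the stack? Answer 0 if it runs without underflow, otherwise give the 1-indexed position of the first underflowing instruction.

0

-4   -> -4
4    -> -4 4
+    -> 0
49   -> 0 49
*    -> 0
-7   -> 0 -7
*    -> 0
8    -> 0 8
drop -> 0
-1   -> 0 -1
dup  -> 0 -1 -1
rot  -> -1 -1 0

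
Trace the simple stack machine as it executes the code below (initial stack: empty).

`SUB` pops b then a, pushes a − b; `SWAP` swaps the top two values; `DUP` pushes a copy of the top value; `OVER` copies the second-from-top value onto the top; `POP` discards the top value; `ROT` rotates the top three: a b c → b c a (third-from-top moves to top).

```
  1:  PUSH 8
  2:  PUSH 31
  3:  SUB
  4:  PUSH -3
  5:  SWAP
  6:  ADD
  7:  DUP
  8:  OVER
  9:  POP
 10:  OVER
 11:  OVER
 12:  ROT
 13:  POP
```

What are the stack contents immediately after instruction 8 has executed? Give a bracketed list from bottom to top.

PUSH 8  : [8]
PUSH 31 : [8, 31]
SUB     : [-23]
PUSH -3 : [-23, -3]
SWAP    : [-3, -23]
ADD     : [-26]
DUP     : [-26, -26]
OVER    : [-26, -26, -26]

[-26, -26, -26]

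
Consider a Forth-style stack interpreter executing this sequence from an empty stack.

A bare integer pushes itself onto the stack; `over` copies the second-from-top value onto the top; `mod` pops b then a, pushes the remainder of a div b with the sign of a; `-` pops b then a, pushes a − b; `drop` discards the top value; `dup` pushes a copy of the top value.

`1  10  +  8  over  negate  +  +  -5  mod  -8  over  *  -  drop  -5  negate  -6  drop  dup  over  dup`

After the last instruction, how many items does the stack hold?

4

1      : 1
10     : 1 10
+      : 11
8      : 11 8
over   : 11 8 11
negate : 11 8 -11
+      : 11 -3
+      : 8
-5     : 8 -5
mod    : 3
-8     : 3 -8
over   : 3 -8 3
*      : 3 -24
-      : 27
drop   : (empty)
-5     : -5
negate : 5
-6     : 5 -6
drop   : 5
dup    : 5 5
over   : 5 5 5
dup    : 5 5 5 5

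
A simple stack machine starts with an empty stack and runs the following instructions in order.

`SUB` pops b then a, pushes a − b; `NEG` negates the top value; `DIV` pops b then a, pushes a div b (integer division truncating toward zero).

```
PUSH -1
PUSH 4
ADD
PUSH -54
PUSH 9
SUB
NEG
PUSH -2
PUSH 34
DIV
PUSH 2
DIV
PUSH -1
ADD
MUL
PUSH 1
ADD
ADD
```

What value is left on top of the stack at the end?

-59

PUSH -1  : [-1]
PUSH 4   : [-1, 4]
ADD      : [3]
PUSH -54 : [3, -54]
PUSH 9   : [3, -54, 9]
SUB      : [3, -63]
NEG      : [3, 63]
PUSH -2  : [3, 63, -2]
PUSH 34  : [3, 63, -2, 34]
DIV      : [3, 63, 0]
PUSH 2   : [3, 63, 0, 2]
DIV      : [3, 63, 0]
PUSH -1  : [3, 63, 0, -1]
ADD      : [3, 63, -1]
MUL      : [3, -63]
PUSH 1   : [3, -63, 1]
ADD      : [3, -62]
ADD      : [-59]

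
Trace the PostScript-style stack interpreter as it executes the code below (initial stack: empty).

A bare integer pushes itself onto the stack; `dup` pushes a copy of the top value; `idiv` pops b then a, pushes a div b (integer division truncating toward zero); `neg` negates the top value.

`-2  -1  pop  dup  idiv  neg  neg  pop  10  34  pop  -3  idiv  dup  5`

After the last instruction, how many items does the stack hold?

3

-2   : -2
-1   : -2 -1
pop  : -2
dup  : -2 -2
idiv : 1
neg  : -1
neg  : 1
pop  : (empty)
10   : 10
34   : 10 34
pop  : 10
-3   : 10 -3
idiv : -3
dup  : -3 -3
5    : -3 -3 5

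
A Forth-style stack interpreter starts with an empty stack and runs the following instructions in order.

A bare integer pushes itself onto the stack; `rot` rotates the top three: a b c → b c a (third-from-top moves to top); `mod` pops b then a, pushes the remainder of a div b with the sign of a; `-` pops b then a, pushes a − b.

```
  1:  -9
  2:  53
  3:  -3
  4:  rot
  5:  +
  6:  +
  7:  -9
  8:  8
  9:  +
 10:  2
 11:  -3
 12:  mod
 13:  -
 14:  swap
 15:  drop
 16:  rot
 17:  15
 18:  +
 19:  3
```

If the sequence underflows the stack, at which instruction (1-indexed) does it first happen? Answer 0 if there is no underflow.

-9   -> -9
53   -> -9 53
-3   -> -9 53 -3
rot  -> 53 -3 -9
+    -> 53 -12
+    -> 41
-9   -> 41 -9
8    -> 41 -9 8
+    -> 41 -1
2    -> 41 -1 2
-3   -> 41 -1 2 -3
mod  -> 41 -1 2
-    -> 41 -3
swap -> -3 41
drop -> -3
rot  — needs 3 operands, stack has 1 → underflow

16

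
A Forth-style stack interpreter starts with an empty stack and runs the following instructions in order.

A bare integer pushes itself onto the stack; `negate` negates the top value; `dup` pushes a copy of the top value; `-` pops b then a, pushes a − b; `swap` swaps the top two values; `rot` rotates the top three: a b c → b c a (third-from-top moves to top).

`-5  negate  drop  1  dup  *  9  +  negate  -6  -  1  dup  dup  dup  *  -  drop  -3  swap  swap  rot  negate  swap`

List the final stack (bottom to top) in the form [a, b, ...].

[1, 4, -3]

-5     -> [-5]
negate -> [5]
drop   -> []
1      -> [1]
dup    -> [1, 1]
*      -> [1]
9      -> [1, 9]
+      -> [10]
negate -> [-10]
-6     -> [-10, -6]
-      -> [-4]
1      -> [-4, 1]
dup    -> [-4, 1, 1]
dup    -> [-4, 1, 1, 1]
dup    -> [-4, 1, 1, 1, 1]
*      -> [-4, 1, 1, 1]
-      -> [-4, 1, 0]
drop   -> [-4, 1]
-3     -> [-4, 1, -3]
swap   -> [-4, -3, 1]
swap   -> [-4, 1, -3]
rot    -> [1, -3, -4]
negate -> [1, -3, 4]
swap   -> [1, 4, -3]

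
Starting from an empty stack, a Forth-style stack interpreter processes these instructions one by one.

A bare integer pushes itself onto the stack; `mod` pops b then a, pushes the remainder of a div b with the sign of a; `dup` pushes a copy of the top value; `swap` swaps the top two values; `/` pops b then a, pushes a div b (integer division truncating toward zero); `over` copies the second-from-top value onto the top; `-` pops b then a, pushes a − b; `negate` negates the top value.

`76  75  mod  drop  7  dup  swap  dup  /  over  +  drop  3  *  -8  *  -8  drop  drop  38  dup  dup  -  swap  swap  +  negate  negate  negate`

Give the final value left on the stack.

-38

76     : [76]
75     : [76, 75]
mod    : [1]
drop   : []
7      : [7]
dup    : [7, 7]
swap   : [7, 7]
dup    : [7, 7, 7]
/      : [7, 1]
over   : [7, 1, 7]
+      : [7, 8]
drop   : [7]
3      : [7, 3]
*      : [21]
-8     : [21, -8]
*      : [-168]
-8     : [-168, -8]
drop   : [-168]
drop   : []
38     : [38]
dup    : [38, 38]
dup    : [38, 38, 38]
-      : [38, 0]
swap   : [0, 38]
swap   : [38, 0]
+      : [38]
negate : [-38]
negate : [38]
negate : [-38]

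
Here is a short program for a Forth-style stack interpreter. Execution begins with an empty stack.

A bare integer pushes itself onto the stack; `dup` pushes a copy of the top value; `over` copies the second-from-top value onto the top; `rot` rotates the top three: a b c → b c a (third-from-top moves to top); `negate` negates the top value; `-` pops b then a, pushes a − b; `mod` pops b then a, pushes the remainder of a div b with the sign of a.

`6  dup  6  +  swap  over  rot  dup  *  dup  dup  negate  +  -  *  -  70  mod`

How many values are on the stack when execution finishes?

1

6      -> 6
dup    -> 6 6
6      -> 6 6 6
+      -> 6 12
swap   -> 12 6
over   -> 12 6 12
rot    -> 6 12 12
dup    -> 6 12 12 12
*      -> 6 12 144
dup    -> 6 12 144 144
dup    -> 6 12 144 144 144
negate -> 6 12 144 144 -144
+      -> 6 12 144 0
-      -> 6 12 144
*      -> 6 1728
-      -> -1722
70     -> -1722 70
mod    -> -42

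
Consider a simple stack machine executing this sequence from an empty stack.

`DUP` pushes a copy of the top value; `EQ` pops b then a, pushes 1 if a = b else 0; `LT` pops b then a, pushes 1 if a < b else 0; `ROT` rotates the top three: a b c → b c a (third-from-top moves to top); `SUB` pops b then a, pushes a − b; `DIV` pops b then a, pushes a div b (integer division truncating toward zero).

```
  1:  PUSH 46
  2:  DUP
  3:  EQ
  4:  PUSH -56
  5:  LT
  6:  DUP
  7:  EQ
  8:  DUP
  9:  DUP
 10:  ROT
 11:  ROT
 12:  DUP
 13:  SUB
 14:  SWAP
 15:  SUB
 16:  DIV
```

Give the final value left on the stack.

PUSH 46  → [46]
DUP      → [46, 46]
EQ       → [1]
PUSH -56 → [1, -56]
LT       → [0]
DUP      → [0, 0]
EQ       → [1]
DUP      → [1, 1]
DUP      → [1, 1, 1]
ROT      → [1, 1, 1]
ROT      → [1, 1, 1]
DUP      → [1, 1, 1, 1]
SUB      → [1, 1, 0]
SWAP     → [1, 0, 1]
SUB      → [1, -1]
DIV      → [-1]

-1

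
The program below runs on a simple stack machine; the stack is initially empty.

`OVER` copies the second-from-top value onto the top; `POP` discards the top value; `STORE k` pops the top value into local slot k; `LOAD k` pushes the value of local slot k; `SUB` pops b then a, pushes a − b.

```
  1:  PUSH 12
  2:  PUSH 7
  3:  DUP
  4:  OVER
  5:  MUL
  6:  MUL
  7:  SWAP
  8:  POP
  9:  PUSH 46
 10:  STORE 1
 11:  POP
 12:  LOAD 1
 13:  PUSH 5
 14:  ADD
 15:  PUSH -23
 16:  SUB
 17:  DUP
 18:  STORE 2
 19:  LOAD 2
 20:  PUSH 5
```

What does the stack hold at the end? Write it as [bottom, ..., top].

[74, 74, 5]

PUSH 12   [12]
PUSH 7    [12, 7]
DUP       [12, 7, 7]
OVER      [12, 7, 7, 7]
MUL       [12, 7, 49]
MUL       [12, 343]
SWAP      [343, 12]
POP       [343]
PUSH 46   [343, 46]
STORE 1   [343]
POP       []
LOAD 1    [46]
PUSH 5    [46, 5]
ADD       [51]
PUSH -23  [51, -23]
SUB       [74]
DUP       [74, 74]
STORE 2   [74]
LOAD 2    [74, 74]
PUSH 5    [74, 74, 5]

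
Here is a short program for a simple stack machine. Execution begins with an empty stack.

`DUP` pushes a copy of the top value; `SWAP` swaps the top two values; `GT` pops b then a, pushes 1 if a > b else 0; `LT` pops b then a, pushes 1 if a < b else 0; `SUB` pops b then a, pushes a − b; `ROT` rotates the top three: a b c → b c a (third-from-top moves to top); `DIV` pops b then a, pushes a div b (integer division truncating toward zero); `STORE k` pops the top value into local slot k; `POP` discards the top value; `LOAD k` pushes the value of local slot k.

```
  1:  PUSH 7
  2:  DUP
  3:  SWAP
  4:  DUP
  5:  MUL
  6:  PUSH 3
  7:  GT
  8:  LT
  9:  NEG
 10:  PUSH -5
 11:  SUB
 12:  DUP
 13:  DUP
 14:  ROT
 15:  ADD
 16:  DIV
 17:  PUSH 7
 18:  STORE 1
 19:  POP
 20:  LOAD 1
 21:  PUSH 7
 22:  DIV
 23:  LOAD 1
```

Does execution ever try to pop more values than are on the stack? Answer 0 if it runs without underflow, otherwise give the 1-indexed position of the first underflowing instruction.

0

PUSH 7  → [7]
DUP     → [7, 7]
SWAP    → [7, 7]
DUP     → [7, 7, 7]
MUL     → [7, 49]
PUSH 3  → [7, 49, 3]
GT      → [7, 1]
LT      → [0]
NEG     → [0]
PUSH -5 → [0, -5]
SUB     → [5]
DUP     → [5, 5]
DUP     → [5, 5, 5]
ROT     → [5, 5, 5]
ADD     → [5, 10]
DIV     → [0]
PUSH 7  → [0, 7]
STORE 1 → [0]
POP     → []
LOAD 1  → [7]
PUSH 7  → [7, 7]
DIV     → [1]
LOAD 1  → [1, 7]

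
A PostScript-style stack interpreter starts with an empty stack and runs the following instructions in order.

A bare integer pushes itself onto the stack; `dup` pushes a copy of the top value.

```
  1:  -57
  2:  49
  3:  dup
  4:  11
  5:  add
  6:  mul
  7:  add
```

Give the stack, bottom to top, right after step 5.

[-57, 49, 60]

-57 → -57
49  → -57 49
dup → -57 49 49
11  → -57 49 49 11
add → -57 49 60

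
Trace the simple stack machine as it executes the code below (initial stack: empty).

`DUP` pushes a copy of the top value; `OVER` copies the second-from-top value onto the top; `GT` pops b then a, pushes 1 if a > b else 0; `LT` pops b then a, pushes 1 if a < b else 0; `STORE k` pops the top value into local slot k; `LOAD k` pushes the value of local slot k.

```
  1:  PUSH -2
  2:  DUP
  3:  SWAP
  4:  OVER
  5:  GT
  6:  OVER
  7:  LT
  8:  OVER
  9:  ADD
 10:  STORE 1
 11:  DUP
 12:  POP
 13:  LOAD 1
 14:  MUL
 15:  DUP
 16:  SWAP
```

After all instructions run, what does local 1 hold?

-2

PUSH -2  -2
DUP      -2 -2
SWAP     -2 -2
OVER     -2 -2 -2
GT       -2 0
OVER     -2 0 -2
LT       -2 0
OVER     -2 0 -2
ADD      -2 -2
STORE 1  -2
DUP      -2 -2
POP      -2
LOAD 1   -2 -2
MUL      4
DUP      4 4
SWAP     4 4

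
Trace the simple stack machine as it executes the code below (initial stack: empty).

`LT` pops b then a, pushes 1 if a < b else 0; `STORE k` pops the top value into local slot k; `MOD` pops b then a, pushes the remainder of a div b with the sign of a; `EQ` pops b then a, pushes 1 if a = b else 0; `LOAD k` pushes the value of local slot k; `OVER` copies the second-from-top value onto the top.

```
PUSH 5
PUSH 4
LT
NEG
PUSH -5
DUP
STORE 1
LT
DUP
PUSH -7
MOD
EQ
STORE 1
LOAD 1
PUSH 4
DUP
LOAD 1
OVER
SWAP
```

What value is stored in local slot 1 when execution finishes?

PUSH 5   5
PUSH 4   5 4
LT       0
NEG      0
PUSH -5  0 -5
DUP      0 -5 -5
STORE 1  0 -5
LT       0
DUP      0 0
PUSH -7  0 0 -7
MOD      0 0
EQ       1
STORE 1  (empty)
LOAD 1   1
PUSH 4   1 4
DUP      1 4 4
LOAD 1   1 4 4 1
OVER     1 4 4 1 4
SWAP     1 4 4 4 1

1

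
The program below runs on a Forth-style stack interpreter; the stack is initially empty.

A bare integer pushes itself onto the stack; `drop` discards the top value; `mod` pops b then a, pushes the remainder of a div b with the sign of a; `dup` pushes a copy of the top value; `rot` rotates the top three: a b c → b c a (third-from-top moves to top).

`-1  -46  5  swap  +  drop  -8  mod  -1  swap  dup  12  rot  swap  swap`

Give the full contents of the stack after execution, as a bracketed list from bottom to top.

[-1, -1, 12, -1]

-1   : -1
-46  : -1 -46
5    : -1 -46 5
swap : -1 5 -46
+    : -1 -41
drop : -1
-8   : -1 -8
mod  : -1
-1   : -1 -1
swap : -1 -1
dup  : -1 -1 -1
12   : -1 -1 -1 12
rot  : -1 -1 12 -1
swap : -1 -1 -1 12
swap : -1 -1 12 -1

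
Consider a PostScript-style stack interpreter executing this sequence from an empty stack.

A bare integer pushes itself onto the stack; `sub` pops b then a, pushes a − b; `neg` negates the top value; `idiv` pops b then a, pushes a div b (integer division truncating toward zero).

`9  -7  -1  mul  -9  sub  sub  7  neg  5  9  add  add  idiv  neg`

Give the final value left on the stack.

1

9     9
-7    9 -7
-1    9 -7 -1
mul   9 7
-9    9 7 -9
sub   9 16
sub   -7
7     -7 7
neg   -7 -7
5     -7 -7 5
9     -7 -7 5 9
add   -7 -7 14
add   -7 7
idiv  -1
neg   1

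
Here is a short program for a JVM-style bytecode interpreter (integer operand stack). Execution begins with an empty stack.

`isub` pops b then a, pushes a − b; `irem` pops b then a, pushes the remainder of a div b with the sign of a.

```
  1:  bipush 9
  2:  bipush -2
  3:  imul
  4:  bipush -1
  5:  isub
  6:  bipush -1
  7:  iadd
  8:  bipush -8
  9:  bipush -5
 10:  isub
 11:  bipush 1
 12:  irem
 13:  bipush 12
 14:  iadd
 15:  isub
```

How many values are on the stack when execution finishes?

bipush 9  -> [9]
bipush -2 -> [9, -2]
imul      -> [-18]
bipush -1 -> [-18, -1]
isub      -> [-17]
bipush -1 -> [-17, -1]
iadd      -> [-18]
bipush -8 -> [-18, -8]
bipush -5 -> [-18, -8, -5]
isub      -> [-18, -3]
bipush 1  -> [-18, -3, 1]
irem      -> [-18, 0]
bipush 12 -> [-18, 0, 12]
iadd      -> [-18, 12]
isub      -> [-30]

1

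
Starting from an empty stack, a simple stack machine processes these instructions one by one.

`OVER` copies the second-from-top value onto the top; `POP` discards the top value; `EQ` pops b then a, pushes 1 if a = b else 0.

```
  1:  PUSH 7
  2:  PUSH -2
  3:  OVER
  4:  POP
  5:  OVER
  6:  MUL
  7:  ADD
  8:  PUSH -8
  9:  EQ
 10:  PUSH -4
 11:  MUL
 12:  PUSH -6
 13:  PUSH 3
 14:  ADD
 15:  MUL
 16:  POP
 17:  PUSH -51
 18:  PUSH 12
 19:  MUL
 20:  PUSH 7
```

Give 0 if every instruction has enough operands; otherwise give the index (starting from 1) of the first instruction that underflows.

0

PUSH 7   : [7]
PUSH -2  : [7, -2]
OVER     : [7, -2, 7]
POP      : [7, -2]
OVER     : [7, -2, 7]
MUL      : [7, -14]
ADD      : [-7]
PUSH -8  : [-7, -8]
EQ       : [0]
PUSH -4  : [0, -4]
MUL      : [0]
PUSH -6  : [0, -6]
PUSH 3   : [0, -6, 3]
ADD      : [0, -3]
MUL      : [0]
POP      : []
PUSH -51 : [-51]
PUSH 12  : [-51, 12]
MUL      : [-612]
PUSH 7   : [-612, 7]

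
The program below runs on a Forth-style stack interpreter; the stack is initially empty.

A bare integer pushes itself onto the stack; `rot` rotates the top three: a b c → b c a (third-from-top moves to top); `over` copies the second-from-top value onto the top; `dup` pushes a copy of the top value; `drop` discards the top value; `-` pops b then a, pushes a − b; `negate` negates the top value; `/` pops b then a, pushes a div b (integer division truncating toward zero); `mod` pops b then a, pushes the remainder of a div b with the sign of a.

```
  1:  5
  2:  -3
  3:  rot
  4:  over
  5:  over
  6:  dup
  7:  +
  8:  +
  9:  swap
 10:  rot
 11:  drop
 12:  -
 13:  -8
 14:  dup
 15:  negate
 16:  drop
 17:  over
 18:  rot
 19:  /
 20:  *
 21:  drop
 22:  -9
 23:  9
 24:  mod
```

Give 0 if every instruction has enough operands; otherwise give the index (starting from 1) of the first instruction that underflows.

3

5   [5]
-3  [5, -3]
rot  — needs 3 operands, stack has 2 → underflow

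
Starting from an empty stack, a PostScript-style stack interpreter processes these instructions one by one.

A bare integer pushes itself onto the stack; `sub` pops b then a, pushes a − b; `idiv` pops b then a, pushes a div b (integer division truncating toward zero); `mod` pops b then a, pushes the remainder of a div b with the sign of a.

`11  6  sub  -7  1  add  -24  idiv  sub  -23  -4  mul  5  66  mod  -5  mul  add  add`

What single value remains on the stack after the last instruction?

72

11   : 11
6    : 11 6
sub  : 5
-7   : 5 -7
1    : 5 -7 1
add  : 5 -6
-24  : 5 -6 -24
idiv : 5 0
sub  : 5
-23  : 5 -23
-4   : 5 -23 -4
mul  : 5 92
5    : 5 92 5
66   : 5 92 5 66
mod  : 5 92 5
-5   : 5 92 5 -5
mul  : 5 92 -25
add  : 5 67
add  : 72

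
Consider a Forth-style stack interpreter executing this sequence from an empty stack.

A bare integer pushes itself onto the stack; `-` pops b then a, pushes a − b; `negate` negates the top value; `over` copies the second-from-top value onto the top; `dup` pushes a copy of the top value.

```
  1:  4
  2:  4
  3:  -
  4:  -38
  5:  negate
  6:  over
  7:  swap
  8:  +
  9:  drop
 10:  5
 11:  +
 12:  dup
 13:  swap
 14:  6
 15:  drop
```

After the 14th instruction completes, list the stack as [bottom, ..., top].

4       4
4       4 4
-       0
-38     0 -38
negate  0 38
over    0 38 0
swap    0 0 38
+       0 38
drop    0
5       0 5
+       5
dup     5 5
swap    5 5
6       5 5 6

[5, 5, 6]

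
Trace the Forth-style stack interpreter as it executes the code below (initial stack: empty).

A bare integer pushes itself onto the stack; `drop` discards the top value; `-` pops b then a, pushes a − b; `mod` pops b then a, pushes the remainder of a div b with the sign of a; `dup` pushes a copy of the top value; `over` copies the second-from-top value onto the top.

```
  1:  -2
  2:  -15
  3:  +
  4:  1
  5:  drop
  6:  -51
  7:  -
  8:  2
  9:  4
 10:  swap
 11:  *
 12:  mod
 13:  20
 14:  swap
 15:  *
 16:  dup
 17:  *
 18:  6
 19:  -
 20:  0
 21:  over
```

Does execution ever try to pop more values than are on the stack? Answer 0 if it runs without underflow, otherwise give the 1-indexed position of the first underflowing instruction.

-2   : [-2]
-15  : [-2, -15]
+    : [-17]
1    : [-17, 1]
drop : [-17]
-51  : [-17, -51]
-    : [34]
2    : [34, 2]
4    : [34, 2, 4]
swap : [34, 4, 2]
*    : [34, 8]
mod  : [2]
20   : [2, 20]
swap : [20, 2]
*    : [40]
dup  : [40, 40]
*    : [1600]
6    : [1600, 6]
-    : [1594]
0    : [1594, 0]
over : [1594, 0, 1594]

0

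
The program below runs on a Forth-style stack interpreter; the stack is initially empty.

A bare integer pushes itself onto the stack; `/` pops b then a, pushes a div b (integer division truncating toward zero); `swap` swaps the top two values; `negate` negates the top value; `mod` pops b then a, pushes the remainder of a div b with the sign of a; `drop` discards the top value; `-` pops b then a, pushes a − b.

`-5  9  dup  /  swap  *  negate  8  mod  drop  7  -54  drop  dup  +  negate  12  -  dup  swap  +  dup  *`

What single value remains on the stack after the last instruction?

2704

-5      -5
9       -5 9
dup     -5 9 9
/       -5 1
swap    1 -5
*       -5
negate  5
8       5 8
mod     5
drop    (empty)
7       7
-54     7 -54
drop    7
dup     7 7
+       14
negate  -14
12      -14 12
-       -26
dup     -26 -26
swap    -26 -26
+       -52
dup     -52 -52
*       2704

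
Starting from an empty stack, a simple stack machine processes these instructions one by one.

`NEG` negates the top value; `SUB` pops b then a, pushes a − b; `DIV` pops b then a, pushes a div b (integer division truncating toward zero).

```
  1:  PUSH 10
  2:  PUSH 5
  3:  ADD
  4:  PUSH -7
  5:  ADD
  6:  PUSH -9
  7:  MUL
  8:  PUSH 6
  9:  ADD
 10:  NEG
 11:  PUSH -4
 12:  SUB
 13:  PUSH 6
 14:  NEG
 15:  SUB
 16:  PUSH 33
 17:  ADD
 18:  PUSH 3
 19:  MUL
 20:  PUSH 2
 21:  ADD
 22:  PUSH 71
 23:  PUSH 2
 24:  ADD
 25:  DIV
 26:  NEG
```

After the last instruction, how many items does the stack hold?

PUSH 10 : [10]
PUSH 5  : [10, 5]
ADD     : [15]
PUSH -7 : [15, -7]
ADD     : [8]
PUSH -9 : [8, -9]
MUL     : [-72]
PUSH 6  : [-72, 6]
ADD     : [-66]
NEG     : [66]
PUSH -4 : [66, -4]
SUB     : [70]
PUSH 6  : [70, 6]
NEG     : [70, -6]
SUB     : [76]
PUSH 33 : [76, 33]
ADD     : [109]
PUSH 3  : [109, 3]
MUL     : [327]
PUSH 2  : [327, 2]
ADD     : [329]
PUSH 71 : [329, 71]
PUSH 2  : [329, 71, 2]
ADD     : [329, 73]
DIV     : [4]
NEG     : [-4]

1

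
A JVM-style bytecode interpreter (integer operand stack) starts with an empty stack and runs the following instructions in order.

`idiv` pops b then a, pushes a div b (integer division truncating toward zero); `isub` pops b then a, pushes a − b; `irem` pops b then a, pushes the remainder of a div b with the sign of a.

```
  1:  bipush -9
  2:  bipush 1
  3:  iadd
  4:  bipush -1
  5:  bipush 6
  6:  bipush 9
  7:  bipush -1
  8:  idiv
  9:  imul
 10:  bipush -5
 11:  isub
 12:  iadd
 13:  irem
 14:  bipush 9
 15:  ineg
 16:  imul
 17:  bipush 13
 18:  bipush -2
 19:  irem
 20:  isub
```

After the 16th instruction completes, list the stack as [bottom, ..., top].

[72]

bipush -9 : [-9]
bipush 1  : [-9, 1]
iadd      : [-8]
bipush -1 : [-8, -1]
bipush 6  : [-8, -1, 6]
bipush 9  : [-8, -1, 6, 9]
bipush -1 : [-8, -1, 6, 9, -1]
idiv      : [-8, -1, 6, -9]
imul      : [-8, -1, -54]
bipush -5 : [-8, -1, -54, -5]
isub      : [-8, -1, -49]
iadd      : [-8, -50]
irem      : [-8]
bipush 9  : [-8, 9]
ineg      : [-8, -9]
imul      : [72]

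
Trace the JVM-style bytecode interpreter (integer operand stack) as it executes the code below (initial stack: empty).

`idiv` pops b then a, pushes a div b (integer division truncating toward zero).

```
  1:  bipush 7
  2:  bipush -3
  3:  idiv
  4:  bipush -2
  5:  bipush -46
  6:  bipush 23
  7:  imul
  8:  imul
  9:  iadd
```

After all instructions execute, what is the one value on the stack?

bipush 7   → 7
bipush -3  → 7 -3
idiv       → -2
bipush -2  → -2 -2
bipush -46 → -2 -2 -46
bipush 23  → -2 -2 -46 23
imul       → -2 -2 -1058
imul       → -2 2116
iadd       → 2114

2114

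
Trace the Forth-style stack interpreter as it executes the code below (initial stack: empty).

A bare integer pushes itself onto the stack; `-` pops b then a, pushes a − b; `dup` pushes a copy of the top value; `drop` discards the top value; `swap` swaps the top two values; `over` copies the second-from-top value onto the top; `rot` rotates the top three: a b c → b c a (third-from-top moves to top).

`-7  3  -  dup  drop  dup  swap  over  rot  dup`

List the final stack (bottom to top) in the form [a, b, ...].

-7    [-7]
3     [-7, 3]
-     [-10]
dup   [-10, -10]
drop  [-10]
dup   [-10, -10]
swap  [-10, -10]
over  [-10, -10, -10]
rot   [-10, -10, -10]
dup   [-10, -10, -10, -10]

[-10, -10, -10, -10]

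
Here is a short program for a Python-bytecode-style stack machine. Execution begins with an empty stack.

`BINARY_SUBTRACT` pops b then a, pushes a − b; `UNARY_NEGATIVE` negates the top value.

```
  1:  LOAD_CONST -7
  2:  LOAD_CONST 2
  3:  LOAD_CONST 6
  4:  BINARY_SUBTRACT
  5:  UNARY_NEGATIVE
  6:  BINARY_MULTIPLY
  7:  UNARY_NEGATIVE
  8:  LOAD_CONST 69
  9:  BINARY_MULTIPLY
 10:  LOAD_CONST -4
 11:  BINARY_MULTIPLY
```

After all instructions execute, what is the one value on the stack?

LOAD_CONST -7   → -7
LOAD_CONST 2    → -7 2
LOAD_CONST 6    → -7 2 6
BINARY_SUBTRACT → -7 -4
UNARY_NEGATIVE  → -7 4
BINARY_MULTIPLY → -28
UNARY_NEGATIVE  → 28
LOAD_CONST 69   → 28 69
BINARY_MULTIPLY → 1932
LOAD_CONST -4   → 1932 -4
BINARY_MULTIPLY → -7728

-7728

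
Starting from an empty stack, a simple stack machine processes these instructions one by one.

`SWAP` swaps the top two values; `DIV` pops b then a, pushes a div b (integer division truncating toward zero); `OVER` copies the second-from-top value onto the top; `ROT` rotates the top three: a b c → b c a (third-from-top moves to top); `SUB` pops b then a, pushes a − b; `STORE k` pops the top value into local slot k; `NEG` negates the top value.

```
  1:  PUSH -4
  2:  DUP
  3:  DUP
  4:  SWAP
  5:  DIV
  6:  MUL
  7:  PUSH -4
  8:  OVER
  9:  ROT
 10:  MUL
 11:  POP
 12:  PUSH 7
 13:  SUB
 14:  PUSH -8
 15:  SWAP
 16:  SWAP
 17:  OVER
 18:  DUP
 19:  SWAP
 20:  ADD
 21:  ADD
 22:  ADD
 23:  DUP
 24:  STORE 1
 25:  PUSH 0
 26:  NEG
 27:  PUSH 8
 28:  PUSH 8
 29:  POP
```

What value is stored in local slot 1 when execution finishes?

PUSH -4  [-4]
DUP      [-4, -4]
DUP      [-4, -4, -4]
SWAP     [-4, -4, -4]
DIV      [-4, 1]
MUL      [-4]
PUSH -4  [-4, -4]
OVER     [-4, -4, -4]
ROT      [-4, -4, -4]
MUL      [-4, 16]
POP      [-4]
PUSH 7   [-4, 7]
SUB      [-11]
PUSH -8  [-11, -8]
SWAP     [-8, -11]
SWAP     [-11, -8]
OVER     [-11, -8, -11]
DUP      [-11, -8, -11, -11]
SWAP     [-11, -8, -11, -11]
ADD      [-11, -8, -22]
ADD      [-11, -30]
ADD      [-41]
DUP      [-41, -41]
STORE 1  [-41]
PUSH 0   [-41, 0]
NEG      [-41, 0]
PUSH 8   [-41, 0, 8]
PUSH 8   [-41, 0, 8, 8]
POP      [-41, 0, 8]

-41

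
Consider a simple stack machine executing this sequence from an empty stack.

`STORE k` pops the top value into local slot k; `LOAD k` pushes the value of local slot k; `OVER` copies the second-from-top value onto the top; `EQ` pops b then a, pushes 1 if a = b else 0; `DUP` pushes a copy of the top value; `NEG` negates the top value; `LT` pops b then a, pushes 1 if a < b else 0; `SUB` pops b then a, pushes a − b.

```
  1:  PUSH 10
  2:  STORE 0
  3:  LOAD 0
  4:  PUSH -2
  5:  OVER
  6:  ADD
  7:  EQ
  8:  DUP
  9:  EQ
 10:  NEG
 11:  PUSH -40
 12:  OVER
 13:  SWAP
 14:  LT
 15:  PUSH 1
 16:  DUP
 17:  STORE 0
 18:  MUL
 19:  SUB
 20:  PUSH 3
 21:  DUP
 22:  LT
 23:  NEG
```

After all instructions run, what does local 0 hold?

PUSH 10   [10]
STORE 0   []
LOAD 0    [10]
PUSH -2   [10, -2]
OVER      [10, -2, 10]
ADD       [10, 8]
EQ        [0]
DUP       [0, 0]
EQ        [1]
NEG       [-1]
PUSH -40  [-1, -40]
OVER      [-1, -40, -1]
SWAP      [-1, -1, -40]
LT        [-1, 0]
PUSH 1    [-1, 0, 1]
DUP       [-1, 0, 1, 1]
STORE 0   [-1, 0, 1]
MUL       [-1, 0]
SUB       [-1]
PUSH 3    [-1, 3]
DUP       [-1, 3, 3]
LT        [-1, 0]
NEG       [-1, 0]

1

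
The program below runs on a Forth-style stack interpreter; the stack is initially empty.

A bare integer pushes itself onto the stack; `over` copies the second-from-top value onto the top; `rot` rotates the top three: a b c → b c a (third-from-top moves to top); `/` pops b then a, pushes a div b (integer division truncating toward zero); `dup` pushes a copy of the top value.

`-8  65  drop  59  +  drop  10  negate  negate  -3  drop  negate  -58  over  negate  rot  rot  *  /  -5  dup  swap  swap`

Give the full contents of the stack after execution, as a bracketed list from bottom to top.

-8      [-8]
65      [-8, 65]
drop    [-8]
59      [-8, 59]
+       [51]
drop    []
10      [10]
negate  [-10]
negate  [10]
-3      [10, -3]
drop    [10]
negate  [-10]
-58     [-10, -58]
over    [-10, -58, -10]
negate  [-10, -58, 10]
rot     [-58, 10, -10]
rot     [10, -10, -58]
*       [10, 580]
/       [0]
-5      [0, -5]
dup     [0, -5, -5]
swap    [0, -5, -5]
swap    [0, -5, -5]

[0, -5, -5]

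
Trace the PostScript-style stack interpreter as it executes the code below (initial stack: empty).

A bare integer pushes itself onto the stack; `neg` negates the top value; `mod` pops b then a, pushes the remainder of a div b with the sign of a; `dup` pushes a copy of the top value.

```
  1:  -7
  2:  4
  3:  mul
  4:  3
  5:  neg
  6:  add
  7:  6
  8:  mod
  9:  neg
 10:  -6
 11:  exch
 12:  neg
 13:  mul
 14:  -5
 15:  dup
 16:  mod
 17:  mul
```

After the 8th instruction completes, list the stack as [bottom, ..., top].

-7  → [-7]
4   → [-7, 4]
mul → [-28]
3   → [-28, 3]
neg → [-28, -3]
add → [-31]
6   → [-31, 6]
mod → [-1]

[-1]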